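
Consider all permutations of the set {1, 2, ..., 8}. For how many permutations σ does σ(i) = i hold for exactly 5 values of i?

Pick the 5 fixed positions: C(8,5) = 56 ways.
The remaining 3 must be deranged: !3 = 2.
Total: 56 × 2 = 112.

112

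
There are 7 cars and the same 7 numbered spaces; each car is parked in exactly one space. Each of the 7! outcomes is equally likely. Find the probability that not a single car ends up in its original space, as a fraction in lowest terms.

Favorable outcomes: !7 = 1854.
Total outcomes: 7! = 5040.
Probability = 1854/5040 = 103/280.

103/280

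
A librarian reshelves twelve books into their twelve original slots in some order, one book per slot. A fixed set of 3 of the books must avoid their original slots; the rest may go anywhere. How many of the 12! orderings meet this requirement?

Let A_j be the event that the j-th constrained one is fixed. By inclusion-exclusion over the 3 events:
Σ_{j=0}^{3} (-1)^j C(3,j)(12-j)!
= C(3,0)·12! - C(3,1)·11! + C(3,2)·10! - C(3,3)·9!
= 479001600 - 119750400 + 10886400 - 362880
= 369774720

369774720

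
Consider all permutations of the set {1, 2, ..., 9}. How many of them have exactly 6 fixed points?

168

Pick the 6 fixed positions: C(9,6) = 84 ways.
The remaining 3 must be deranged: !3 = 2.
Total: 84 × 2 = 168.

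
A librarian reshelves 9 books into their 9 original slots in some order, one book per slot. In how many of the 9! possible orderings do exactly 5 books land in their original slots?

Choose which 5 of the 9 are fixed: C(9,5) = 126.
The remaining 4 must be deranged: !4 = 9.
Total: 126 × 9 = 1134.

1134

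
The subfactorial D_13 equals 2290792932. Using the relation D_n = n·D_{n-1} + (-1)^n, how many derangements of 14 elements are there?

32071101049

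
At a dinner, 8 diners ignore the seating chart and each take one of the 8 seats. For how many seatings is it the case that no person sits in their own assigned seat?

14833

The number of derangements of 8 is !8 = Σ_{k=0}^{8} (-1)^k·8!/k!
= 8! - 8!/1! + 8!/2! - 8!/3! + 8!/4! - 8!/5! + 8!/6! - 8!/7! + 8!/8!
= 40320 - 40320 + 20160 - 6720 + 1680 - 336 + 56 - 8 + 1
= 14833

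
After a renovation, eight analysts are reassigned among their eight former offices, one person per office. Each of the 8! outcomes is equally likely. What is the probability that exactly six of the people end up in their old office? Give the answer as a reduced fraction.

1/1440

Favorable outcomes: C(8,6)·!2 = 28·1 = 28.
Total outcomes: 8! = 40320.
Probability = 28/40320 = 1/1440.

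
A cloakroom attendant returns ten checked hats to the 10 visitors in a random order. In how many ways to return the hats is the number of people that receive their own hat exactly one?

Choose which one of the 10 is fixed: C(10,1) = 10.
The remaining 9 must be deranged: !9 = 133496.
Total: 10 × 133496 = 1334960.

1334960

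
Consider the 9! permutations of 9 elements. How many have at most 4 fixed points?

# with exactly i fixed is C(9,i)·!(9-i); sum over i=0..4:
  i=0: C(9,0)·!9 = 1·133496 = 133496
  i=1: C(9,1)·!8 = 9·14833 = 133497
  i=2: C(9,2)·!7 = 36·1854 = 66744
  i=3: C(9,3)·!6 = 84·265 = 22260
  i=4: C(9,4)·!5 = 126·44 = 5544
Total = 361541.

361541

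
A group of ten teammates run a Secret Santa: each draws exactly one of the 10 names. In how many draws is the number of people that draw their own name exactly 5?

11088

Choose which 5 of the 10 are fixed: C(10,5) = 252.
The other 5 form a derangement: !5 = 44.
Total: 252 × 44 = 11088.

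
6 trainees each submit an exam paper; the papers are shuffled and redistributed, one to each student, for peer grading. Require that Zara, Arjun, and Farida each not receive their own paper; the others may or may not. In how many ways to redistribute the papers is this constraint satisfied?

Inclusion-exclusion on the 3 forbidden self-matches:
Σ_{j=0}^{3} (-1)^j C(3,j)(6-j)!
= C(3,0)·6! - C(3,1)·5! + C(3,2)·4! - C(3,3)·3!
= 720 - 360 + 72 - 6
= 426

426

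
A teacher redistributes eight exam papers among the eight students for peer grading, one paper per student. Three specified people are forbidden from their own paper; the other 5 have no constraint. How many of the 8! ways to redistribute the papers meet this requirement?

Inclusion-exclusion on the 3 forbidden self-matches:
Σ_{j=0}^{3} (-1)^j C(3,j)(8-j)!
= C(3,0)·8! - C(3,1)·7! + C(3,2)·6! - C(3,3)·5!
= 40320 - 15120 + 2160 - 120
= 27240

27240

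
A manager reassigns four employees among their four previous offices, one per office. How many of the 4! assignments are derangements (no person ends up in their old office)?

By inclusion-exclusion, !4 = Σ (-1)^k · 4!/k! for k=0..4
= 4! - 4!/1! + 4!/2! - 4!/3! + 4!/4!
= 24 - 24 + 12 - 4 + 1
= 9

9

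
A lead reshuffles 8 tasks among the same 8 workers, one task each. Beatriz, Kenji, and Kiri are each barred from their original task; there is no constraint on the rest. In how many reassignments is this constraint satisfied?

27240

Let A_j be the event that the j-th constrained one is fixed. By inclusion-exclusion over the 3 events:
Σ_{j=0}^{3} (-1)^j C(3,j)(8-j)!
= C(3,0)·8! - C(3,1)·7! + C(3,2)·6! - C(3,3)·5!
= 40320 - 15120 + 2160 - 120
= 27240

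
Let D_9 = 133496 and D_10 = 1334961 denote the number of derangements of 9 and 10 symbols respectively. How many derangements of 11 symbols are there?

14684570

D_11 = (11-1)·(D_10 + D_9) = 10·(1334961 + 133496) = 10·1468457 = 14684570.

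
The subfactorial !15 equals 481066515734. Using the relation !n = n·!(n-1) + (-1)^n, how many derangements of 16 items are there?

7697064251745

!16 = 16·481066515734 + 1 = 7697064251745.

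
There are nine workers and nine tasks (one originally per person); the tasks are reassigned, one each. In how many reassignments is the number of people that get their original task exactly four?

Pick the 4 fixed positions: C(9,4) = 126 ways.
The other 5 form a derangement: !5 = 44.
Total: 126 × 44 = 5544.

5544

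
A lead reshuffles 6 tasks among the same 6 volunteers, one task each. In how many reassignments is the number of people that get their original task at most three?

Sum C(6,i)·!(6-i) for i = 0..3:
  i=0: C(6,0)·!6 = 1·265 = 265
  i=1: C(6,1)·!5 = 6·44 = 264
  i=2: C(6,2)·!4 = 15·9 = 135
  i=3: C(6,3)·!3 = 20·2 = 40
Total = 704.

704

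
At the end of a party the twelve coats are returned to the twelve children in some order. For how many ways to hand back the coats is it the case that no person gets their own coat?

Use !n = (n-1)(!(n-1) + !(n-2)).
!12 = 11·(14684570 + 1334961) = 11·16019531 = 176214841

176214841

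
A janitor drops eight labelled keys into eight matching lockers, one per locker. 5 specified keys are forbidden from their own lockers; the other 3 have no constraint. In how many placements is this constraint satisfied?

Inclusion-exclusion on the 5 forbidden self-matches:
Σ_{j=0}^{5} (-1)^j C(5,j)(8-j)!
= C(5,0)·8! - C(5,1)·7! + C(5,2)·6! - C(5,3)·5! + C(5,4)·4! - C(5,5)·3!
= 40320 - 25200 + 7200 - 1200 + 120 - 6
= 21234

21234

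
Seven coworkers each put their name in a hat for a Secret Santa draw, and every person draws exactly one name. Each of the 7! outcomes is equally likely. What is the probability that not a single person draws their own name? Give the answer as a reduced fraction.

103/280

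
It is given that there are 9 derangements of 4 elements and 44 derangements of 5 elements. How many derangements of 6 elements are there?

265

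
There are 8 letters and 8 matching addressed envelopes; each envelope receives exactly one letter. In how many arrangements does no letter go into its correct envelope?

!8 = 8! · Σ_{k=0}^{8} (-1)^k/k!
= 8! - 8!/1! + 8!/2! - 8!/3! + 8!/4! - 8!/5! + 8!/6! - 8!/7! + 8!/8!
= 40320 - 40320 + 20160 - 6720 + 1680 - 336 + 56 - 8 + 1
= 14833

14833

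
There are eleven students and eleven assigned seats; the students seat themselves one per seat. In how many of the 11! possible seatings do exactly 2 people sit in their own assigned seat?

7342280

Pick the 2 fixed positions: C(11,2) = 55 ways.
The other 9 form a derangement: !9 = 133496.
Total: 55 × 133496 = 7342280.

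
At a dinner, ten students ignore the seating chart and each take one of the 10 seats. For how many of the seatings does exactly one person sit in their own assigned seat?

Pick the single fixed position: C(10,1) = 10 ways.
The other 9 form a derangement: !9 = 133496.
Total: 10 × 133496 = 1334960.

1334960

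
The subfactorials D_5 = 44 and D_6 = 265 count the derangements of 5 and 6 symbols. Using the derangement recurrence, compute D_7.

1854

D_7 = (7-1)·(D_6 + D_5) = 6·(265 + 44) = 6·309 = 1854.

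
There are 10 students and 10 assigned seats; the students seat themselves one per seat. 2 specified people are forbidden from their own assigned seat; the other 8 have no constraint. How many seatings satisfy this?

2943360

Inclusion-exclusion on the 2 forbidden self-matches:
Σ_{j=0}^{2} (-1)^j C(2,j)(10-j)!
= C(2,0)·10! - C(2,1)·9! + C(2,2)·8!
= 3628800 - 725760 + 40320
= 2943360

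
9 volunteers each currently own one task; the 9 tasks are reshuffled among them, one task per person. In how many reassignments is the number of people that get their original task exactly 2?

66744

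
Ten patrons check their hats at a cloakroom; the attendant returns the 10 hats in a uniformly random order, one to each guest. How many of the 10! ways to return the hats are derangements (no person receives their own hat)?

1334961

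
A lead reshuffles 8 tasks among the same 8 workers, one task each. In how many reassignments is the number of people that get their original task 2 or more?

Sum C(8,i)·!(8-i) for i = 2..8:
  i=2: C(8,2)·!6 = 28·265 = 7420
  i=3: C(8,3)·!5 = 56·44 = 2464
  i=4: C(8,4)·!4 = 70·9 = 630
  i=5: C(8,5)·!3 = 56·2 = 112
  i=6: C(8,6)·!2 = 28·1 = 28
  i=7: C(8,7)·!1 = 8·0 = 0
  i=8: C(8,8)·!0 = 1·1 = 1
Total = 10655.

10655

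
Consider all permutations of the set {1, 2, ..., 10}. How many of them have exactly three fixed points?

Pick the 3 fixed positions: C(10,3) = 120 ways.
The other 7 form a derangement: !7 = 1854.
Total: 120 × 1854 = 222480.

222480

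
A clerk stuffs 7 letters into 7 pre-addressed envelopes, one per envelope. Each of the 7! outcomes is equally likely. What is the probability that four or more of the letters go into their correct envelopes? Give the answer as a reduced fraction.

23/1260

Favorable outcomes: Σ_{i≥4} C(7,i)·!(7-i) = 35·2 + 21·1 + 7·0 + 1·1 = 92.
Total outcomes: 7! = 5040.
Probability = 92/5040 = 23/1260.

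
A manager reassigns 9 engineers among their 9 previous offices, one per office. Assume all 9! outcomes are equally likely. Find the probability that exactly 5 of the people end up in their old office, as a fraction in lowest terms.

Favorable outcomes: C(9,5)·!4 = 126·9 = 1134.
Total outcomes: 9! = 362880.
Probability = 1134/362880 = 1/320.

1/320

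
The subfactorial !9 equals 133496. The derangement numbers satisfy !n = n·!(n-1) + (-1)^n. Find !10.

1334961

!10 = 10·133496 + 1 = 1334961.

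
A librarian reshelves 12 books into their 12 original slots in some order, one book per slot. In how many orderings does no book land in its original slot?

176214841

By inclusion-exclusion, !12 = Σ (-1)^k · 12!/k! for k=0..12
= 12! - 12!/1! + 12!/2! - 12!/3! + 12!/4! - 12!/5! + 12!/6! - 12!/7! + 12!/8! - 12!/9! + 12!/10! - 12!/11! + 12!/12!
= 479001600 - 479001600 + 239500800 - 79833600 + 19958400 - 3991680 + 665280 - 95040 + 11880 - 1320 + 132 - 12 + 1
= 176214841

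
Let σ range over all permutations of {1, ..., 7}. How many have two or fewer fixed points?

4633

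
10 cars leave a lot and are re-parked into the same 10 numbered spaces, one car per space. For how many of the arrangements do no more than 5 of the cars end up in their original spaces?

3626624

Sum C(10,i)·!(10-i) for i = 0..5:
  i=0: C(10,0)·!10 = 1·1334961 = 1334961
  i=1: C(10,1)·!9 = 10·133496 = 1334960
  i=2: C(10,2)·!8 = 45·14833 = 667485
  i=3: C(10,3)·!7 = 120·1854 = 222480
  i=4: C(10,4)·!6 = 210·265 = 55650
  i=5: C(10,5)·!5 = 252·44 = 11088
Total = 3626624.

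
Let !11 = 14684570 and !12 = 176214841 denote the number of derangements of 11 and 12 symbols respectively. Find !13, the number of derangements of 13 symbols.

!13 = (13-1)·(!12 + !11) = 12·(176214841 + 14684570) = 12·190899411 = 2290792932.

2290792932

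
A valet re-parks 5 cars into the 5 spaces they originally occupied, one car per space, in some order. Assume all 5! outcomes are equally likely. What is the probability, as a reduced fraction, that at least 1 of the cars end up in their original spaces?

Favorable outcomes: Σ_{i≥1} C(5,i)·!(5-i) = 5·9 + 10·2 + 10·1 + 5·0 + 1·1 = 76.
Total outcomes: 5! = 120.
Probability = 76/120 = 19/30.

19/30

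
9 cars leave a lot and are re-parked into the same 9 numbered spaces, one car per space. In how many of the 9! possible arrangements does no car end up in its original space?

133496

By inclusion-exclusion, !9 = Σ (-1)^k · 9!/k! for k=0..9
= 9! - 9!/1! + 9!/2! - 9!/3! + 9!/4! - 9!/5! + 9!/6! - 9!/7! + 9!/8! - 9!/9!
= 362880 - 362880 + 181440 - 60480 + 15120 - 3024 + 504 - 72 + 9 - 1
= 133496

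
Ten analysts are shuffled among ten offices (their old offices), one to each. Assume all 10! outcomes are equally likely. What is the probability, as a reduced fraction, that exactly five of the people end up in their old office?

Favorable outcomes: C(10,5)·!5 = 252·44 = 11088.
Total outcomes: 10! = 3628800.
Probability = 11088/3628800 = 11/3600.

11/3600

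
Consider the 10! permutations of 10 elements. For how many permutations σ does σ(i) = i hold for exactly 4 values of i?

55650

Pick the 4 fixed positions: C(10,4) = 210 ways.
The remaining 6 must be deranged: !6 = 265.
Total: 210 × 265 = 55650.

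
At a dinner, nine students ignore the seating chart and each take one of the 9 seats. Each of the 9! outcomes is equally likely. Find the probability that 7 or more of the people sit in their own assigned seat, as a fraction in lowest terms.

Favorable outcomes: Σ_{i≥7} C(9,i)·!(9-i) = 36·1 + 9·0 + 1·1 = 37.
Total outcomes: 9! = 362880.
Probability = 37/362880 = 37/362880.

37/362880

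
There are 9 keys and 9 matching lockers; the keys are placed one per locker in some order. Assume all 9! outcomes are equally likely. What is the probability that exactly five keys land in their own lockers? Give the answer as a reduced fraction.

1/320

Favorable outcomes: C(9,5)·!4 = 126·9 = 1134.
Total outcomes: 9! = 362880.
Probability = 1134/362880 = 1/320.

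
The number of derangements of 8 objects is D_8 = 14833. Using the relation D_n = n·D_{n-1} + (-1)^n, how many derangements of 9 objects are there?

133496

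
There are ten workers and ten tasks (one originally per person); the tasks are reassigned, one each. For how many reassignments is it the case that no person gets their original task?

The subfactorial !10 = [10!/e] (nearest integer).
10! = 3628800, and 3628800/e ≈ 1334960.92, so !10 = 1334961.

1334961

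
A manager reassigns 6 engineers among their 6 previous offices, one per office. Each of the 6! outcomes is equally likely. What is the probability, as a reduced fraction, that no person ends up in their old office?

53/144

Favorable outcomes: !6 = 265.
Total outcomes: 6! = 720.
Probability = 265/720 = 53/144.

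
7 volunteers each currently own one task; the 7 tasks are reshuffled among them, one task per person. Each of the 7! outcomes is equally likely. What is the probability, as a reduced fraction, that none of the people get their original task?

103/280

Favorable outcomes: !7 = 1854.
Total outcomes: 7! = 5040.
Probability = 1854/5040 = 103/280.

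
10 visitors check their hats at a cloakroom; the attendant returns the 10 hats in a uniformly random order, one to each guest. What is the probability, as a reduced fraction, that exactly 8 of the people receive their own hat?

Favorable outcomes: C(10,8)·!2 = 45·1 = 45.
Total outcomes: 10! = 3628800.
Probability = 45/3628800 = 1/80640.

1/80640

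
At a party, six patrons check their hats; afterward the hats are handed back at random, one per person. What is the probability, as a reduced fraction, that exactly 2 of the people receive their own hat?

3/16

Favorable outcomes: C(6,2)·!4 = 15·9 = 135.
Total outcomes: 6! = 720.
Probability = 135/720 = 3/16.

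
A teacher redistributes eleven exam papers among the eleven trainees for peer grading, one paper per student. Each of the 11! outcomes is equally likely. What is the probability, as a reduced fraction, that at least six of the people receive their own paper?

Favorable outcomes: Σ_{i≥6} C(11,i)·!(11-i) = 462·44 + 330·9 + 165·2 + 55·1 + 11·0 + 1·1 = 23684.
Total outcomes: 11! = 39916800.
Probability = 23684/39916800 = 5921/9979200.

5921/9979200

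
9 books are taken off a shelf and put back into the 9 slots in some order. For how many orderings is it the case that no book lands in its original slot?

133496

The subfactorial !9 = [9!/e] (nearest integer).
9! = 362880, and 362880/e ≈ 133496.09, so !9 = 133496.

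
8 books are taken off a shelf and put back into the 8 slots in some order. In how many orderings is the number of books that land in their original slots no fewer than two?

10655

Sum C(8,i)·!(8-i) for i = 2..8:
  i=2: C(8,2)·!6 = 28·265 = 7420
  i=3: C(8,3)·!5 = 56·44 = 2464
  i=4: C(8,4)·!4 = 70·9 = 630
  i=5: C(8,5)·!3 = 56·2 = 112
  i=6: C(8,6)·!2 = 28·1 = 28
  i=7: C(8,7)·!1 = 8·0 = 0
  i=8: C(8,8)·!0 = 1·1 = 1
Total = 10655.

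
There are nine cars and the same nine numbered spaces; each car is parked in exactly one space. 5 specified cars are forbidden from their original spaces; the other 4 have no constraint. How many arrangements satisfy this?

Inclusion-exclusion on the 5 forbidden self-matches:
Σ_{j=0}^{5} (-1)^j C(5,j)(9-j)!
= C(5,0)·9! - C(5,1)·8! + C(5,2)·7! - C(5,3)·6! + C(5,4)·5! - C(5,5)·4!
= 362880 - 201600 + 50400 - 7200 + 600 - 24
= 205056

205056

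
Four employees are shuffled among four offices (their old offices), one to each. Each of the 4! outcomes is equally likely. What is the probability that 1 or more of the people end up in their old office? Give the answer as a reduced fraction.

5/8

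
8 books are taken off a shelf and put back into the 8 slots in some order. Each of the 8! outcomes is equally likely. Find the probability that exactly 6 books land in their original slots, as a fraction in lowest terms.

Favorable outcomes: C(8,6)·!2 = 28·1 = 28.
Total outcomes: 8! = 40320.
Probability = 28/40320 = 1/1440.

1/1440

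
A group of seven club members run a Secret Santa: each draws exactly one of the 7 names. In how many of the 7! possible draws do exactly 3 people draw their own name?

315

Choose which 3 of the 7 are fixed: C(7,3) = 35.
The other 4 form a derangement: !4 = 9.
Total: 35 × 9 = 315.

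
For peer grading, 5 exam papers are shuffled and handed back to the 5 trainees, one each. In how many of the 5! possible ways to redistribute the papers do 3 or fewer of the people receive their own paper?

119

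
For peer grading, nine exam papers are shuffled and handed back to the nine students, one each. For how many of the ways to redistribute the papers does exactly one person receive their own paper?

Pick the single fixed position: C(9,1) = 9 ways.
The other 8 form a derangement: !8 = 14833.
Total: 9 × 14833 = 133497.

133497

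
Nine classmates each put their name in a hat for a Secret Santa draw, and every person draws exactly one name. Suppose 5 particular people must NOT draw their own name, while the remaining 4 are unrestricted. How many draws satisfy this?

Let A_j be the event that the j-th constrained one is fixed. By inclusion-exclusion over the 5 events:
Σ_{j=0}^{5} (-1)^j C(5,j)(9-j)!
= C(5,0)·9! - C(5,1)·8! + C(5,2)·7! - C(5,3)·6! + C(5,4)·5! - C(5,5)·4!
= 362880 - 201600 + 50400 - 7200 + 600 - 24
= 205056

205056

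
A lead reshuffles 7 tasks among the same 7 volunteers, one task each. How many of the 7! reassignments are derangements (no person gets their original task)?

!7 is the nearest integer to 7!/e.
7! = 5040, and 5040/e ≈ 1854.11, so !7 = 1854.

1854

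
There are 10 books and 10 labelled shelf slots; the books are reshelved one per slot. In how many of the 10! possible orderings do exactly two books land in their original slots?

667485

Choose which 2 of the 10 are fixed: C(10,2) = 45.
The remaining 8 must be deranged: !8 = 14833.
Total: 45 × 14833 = 667485.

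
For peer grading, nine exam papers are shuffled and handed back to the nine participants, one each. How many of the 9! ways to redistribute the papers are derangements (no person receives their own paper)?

133496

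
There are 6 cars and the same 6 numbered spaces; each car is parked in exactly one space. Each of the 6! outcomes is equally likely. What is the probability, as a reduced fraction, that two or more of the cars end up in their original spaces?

191/720

Favorable outcomes: Σ_{i≥2} C(6,i)·!(6-i) = 15·9 + 20·2 + 15·1 + 6·0 + 1·1 = 191.
Total outcomes: 6! = 720.
Probability = 191/720 = 191/720.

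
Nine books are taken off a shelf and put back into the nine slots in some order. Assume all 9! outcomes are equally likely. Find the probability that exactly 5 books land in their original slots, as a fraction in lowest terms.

1/320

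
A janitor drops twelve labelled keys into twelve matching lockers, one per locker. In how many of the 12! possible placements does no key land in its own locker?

The number of derangements of 12 is !12 = Σ_{k=0}^{12} (-1)^k·12!/k!
= 12! - 12!/1! + 12!/2! - 12!/3! + 12!/4! - 12!/5! + 12!/6! - 12!/7! + 12!/8! - 12!/9! + 12!/10! - 12!/11! + 12!/12!
= 479001600 - 479001600 + 239500800 - 79833600 + 19958400 - 3991680 + 665280 - 95040 + 11880 - 1320 + 132 - 12 + 1
= 176214841

176214841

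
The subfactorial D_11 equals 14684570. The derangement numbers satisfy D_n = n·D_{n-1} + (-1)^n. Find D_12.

176214841

D_12 = 12·14684570 + 1 = 176214841.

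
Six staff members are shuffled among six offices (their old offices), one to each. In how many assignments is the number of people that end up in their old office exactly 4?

Choose which 4 of the 6 are fixed: C(6,4) = 15.
The other 2 form a derangement: !2 = 1.
Total: 15 × 1 = 15.

15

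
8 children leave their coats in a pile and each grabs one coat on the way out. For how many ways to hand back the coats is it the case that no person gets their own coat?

14833

Use !n = (n-1)(!(n-1) + !(n-2)).
!8 = 7·(1854 + 265) = 7·2119 = 14833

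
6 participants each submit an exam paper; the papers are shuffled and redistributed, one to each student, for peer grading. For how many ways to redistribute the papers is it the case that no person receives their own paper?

Recurrence: !6 = 6·!5 + (-1)^6.
!6 = 6·44 + 1 = 265

265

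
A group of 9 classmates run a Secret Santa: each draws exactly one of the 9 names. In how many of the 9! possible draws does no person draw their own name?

The subfactorial !9 = [9!/e] (nearest integer).
9! = 362880, and 362880/e ≈ 133496.09, so !9 = 133496.

133496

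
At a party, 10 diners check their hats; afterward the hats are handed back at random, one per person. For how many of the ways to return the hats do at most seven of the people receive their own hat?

3628754

Sum C(10,i)·!(10-i) for i = 0..7:
  i=0: C(10,0)·!10 = 1·1334961 = 1334961
  i=1: C(10,1)·!9 = 10·133496 = 1334960
  i=2: C(10,2)·!8 = 45·14833 = 667485
  i=3: C(10,3)·!7 = 120·1854 = 222480
  i=4: C(10,4)·!6 = 210·265 = 55650
  i=5: C(10,5)·!5 = 252·44 = 11088
  i=6: C(10,6)·!4 = 210·9 = 1890
  i=7: C(10,7)·!3 = 120·2 = 240
Total = 3628754.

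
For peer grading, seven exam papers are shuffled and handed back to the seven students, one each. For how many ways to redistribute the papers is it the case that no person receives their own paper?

The number of derangements of 7 is !7 = Σ_{k=0}^{7} (-1)^k·7!/k!
= 7! - 7!/1! + 7!/2! - 7!/3! + 7!/4! - 7!/5! + 7!/6! - 7!/7!
= 5040 - 5040 + 2520 - 840 + 210 - 42 + 7 - 1
= 1854

1854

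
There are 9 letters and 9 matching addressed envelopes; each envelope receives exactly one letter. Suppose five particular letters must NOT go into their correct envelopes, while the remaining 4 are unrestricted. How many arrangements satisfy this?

Let A_j be the event that the j-th constrained one is fixed. By inclusion-exclusion over the 5 events:
Σ_{j=0}^{5} (-1)^j C(5,j)(9-j)!
= C(5,0)·9! - C(5,1)·8! + C(5,2)·7! - C(5,3)·6! + C(5,4)·5! - C(5,5)·4!
= 362880 - 201600 + 50400 - 7200 + 600 - 24
= 205056

205056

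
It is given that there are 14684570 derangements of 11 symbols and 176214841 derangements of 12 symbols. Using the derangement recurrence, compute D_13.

2290792932

D_13 = (13-1)·(D_12 + D_11) = 12·(176214841 + 14684570) = 12·190899411 = 2290792932.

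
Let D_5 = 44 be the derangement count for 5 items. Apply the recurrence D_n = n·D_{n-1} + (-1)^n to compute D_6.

265

D_6 = 6·44 + 1 = 265.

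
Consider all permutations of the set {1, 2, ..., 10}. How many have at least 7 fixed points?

# with exactly i fixed is C(10,i)·!(10-i); sum over i=7..10:
  i=7: C(10,7)·!3 = 120·2 = 240
  i=8: C(10,8)·!2 = 45·1 = 45
  i=9: C(10,9)·!1 = 10·0 = 0
  i=10: C(10,10)·!0 = 1·1 = 1
Total = 286.

286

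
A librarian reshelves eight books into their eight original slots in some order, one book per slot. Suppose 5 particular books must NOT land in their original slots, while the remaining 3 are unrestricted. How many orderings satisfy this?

21234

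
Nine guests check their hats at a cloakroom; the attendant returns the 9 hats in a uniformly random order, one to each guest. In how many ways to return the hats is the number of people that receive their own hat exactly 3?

Pick the 3 fixed positions: C(9,3) = 84 ways.
The other 6 form a derangement: !6 = 265.
Total: 84 × 265 = 22260.

22260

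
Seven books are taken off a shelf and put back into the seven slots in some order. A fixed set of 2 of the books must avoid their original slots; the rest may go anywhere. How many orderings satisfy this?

3720

Inclusion-exclusion on the 2 forbidden self-matches:
Σ_{j=0}^{2} (-1)^j C(2,j)(7-j)!
= C(2,0)·7! - C(2,1)·6! + C(2,2)·5!
= 5040 - 1440 + 120
= 3720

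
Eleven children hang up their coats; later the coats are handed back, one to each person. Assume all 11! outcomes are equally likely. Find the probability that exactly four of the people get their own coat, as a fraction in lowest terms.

Favorable outcomes: C(11,4)·!7 = 330·1854 = 611820.
Total outcomes: 11! = 39916800.
Probability = 611820/39916800 = 103/6720.

103/6720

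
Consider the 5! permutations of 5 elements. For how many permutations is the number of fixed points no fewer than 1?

Sum C(5,i)·!(5-i) for i = 1..5:
  i=1: C(5,1)·!4 = 5·9 = 45
  i=2: C(5,2)·!3 = 10·2 = 20
  i=3: C(5,3)·!2 = 10·1 = 10
  i=4: C(5,4)·!1 = 5·0 = 0
  i=5: C(5,5)·!0 = 1·1 = 1
Total = 76.

76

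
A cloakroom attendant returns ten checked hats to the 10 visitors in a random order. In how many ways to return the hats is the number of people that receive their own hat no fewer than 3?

Sum C(10,i)·!(10-i) for i = 3..10:
  i=3: C(10,3)·!7 = 120·1854 = 222480
  i=4: C(10,4)·!6 = 210·265 = 55650
  i=5: C(10,5)·!5 = 252·44 = 11088
  i=6: C(10,6)·!4 = 210·9 = 1890
  i=7: C(10,7)·!3 = 120·2 = 240
  i=8: C(10,8)·!2 = 45·1 = 45
  i=9: C(10,9)·!1 = 10·0 = 0
  i=10: C(10,10)·!0 = 1·1 = 1
Total = 291394.

291394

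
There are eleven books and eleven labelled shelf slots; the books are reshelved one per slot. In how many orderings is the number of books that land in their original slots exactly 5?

Pick the 5 fixed positions: C(11,5) = 462 ways.
The other 6 form a derangement: !6 = 265.
Total: 462 × 265 = 122430.

122430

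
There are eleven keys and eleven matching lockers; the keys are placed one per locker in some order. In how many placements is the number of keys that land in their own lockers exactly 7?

2970

Pick the 7 fixed positions: C(11,7) = 330 ways.
The remaining 4 must be deranged: !4 = 9.
Total: 330 × 9 = 2970.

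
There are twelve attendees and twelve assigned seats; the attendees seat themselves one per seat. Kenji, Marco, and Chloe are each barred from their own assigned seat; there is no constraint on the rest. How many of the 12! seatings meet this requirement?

369774720

Inclusion-exclusion on the 3 forbidden self-matches:
Σ_{j=0}^{3} (-1)^j C(3,j)(12-j)!
= C(3,0)·12! - C(3,1)·11! + C(3,2)·10! - C(3,3)·9!
= 479001600 - 119750400 + 10886400 - 362880
= 369774720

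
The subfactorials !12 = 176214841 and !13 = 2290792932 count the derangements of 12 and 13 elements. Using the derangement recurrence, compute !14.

32071101049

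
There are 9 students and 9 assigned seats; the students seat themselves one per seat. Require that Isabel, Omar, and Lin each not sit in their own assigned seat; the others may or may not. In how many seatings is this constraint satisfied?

Let A_j be the event that the j-th constrained one is fixed. By inclusion-exclusion over the 3 events:
Σ_{j=0}^{3} (-1)^j C(3,j)(9-j)!
= C(3,0)·9! - C(3,1)·8! + C(3,2)·7! - C(3,3)·6!
= 362880 - 120960 + 15120 - 720
= 256320

256320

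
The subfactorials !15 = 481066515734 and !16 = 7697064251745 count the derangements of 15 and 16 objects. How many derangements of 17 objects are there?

130850092279664

!17 = (17-1)·(!16 + !15) = 16·(7697064251745 + 481066515734) = 16·8178130767479 = 130850092279664.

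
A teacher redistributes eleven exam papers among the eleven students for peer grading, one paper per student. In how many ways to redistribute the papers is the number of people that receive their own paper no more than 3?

39158866

# with exactly i fixed is C(11,i)·!(11-i); sum over i=0..3:
  i=0: C(11,0)·!11 = 1·14684570 = 14684570
  i=1: C(11,1)·!10 = 11·1334961 = 14684571
  i=2: C(11,2)·!9 = 55·133496 = 7342280
  i=3: C(11,3)·!8 = 165·14833 = 2447445
Total = 39158866.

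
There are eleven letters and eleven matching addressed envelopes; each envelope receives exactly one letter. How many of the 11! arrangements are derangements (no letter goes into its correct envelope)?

Recurrence: !11 = 11·!10 + (-1)^11.
!11 = 11·1334961 - 1 = 14684570

14684570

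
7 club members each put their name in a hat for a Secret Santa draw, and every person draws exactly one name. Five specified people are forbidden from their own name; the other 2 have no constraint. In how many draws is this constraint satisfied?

2428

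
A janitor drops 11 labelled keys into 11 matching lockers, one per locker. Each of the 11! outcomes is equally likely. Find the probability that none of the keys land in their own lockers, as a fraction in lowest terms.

1468457/3991680

Favorable outcomes: !11 = 14684570.
Total outcomes: 11! = 39916800.
Probability = 14684570/39916800 = 1468457/3991680.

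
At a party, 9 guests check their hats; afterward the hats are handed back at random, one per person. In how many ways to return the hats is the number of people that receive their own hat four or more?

6883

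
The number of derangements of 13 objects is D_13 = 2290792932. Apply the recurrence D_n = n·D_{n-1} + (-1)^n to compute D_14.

32071101049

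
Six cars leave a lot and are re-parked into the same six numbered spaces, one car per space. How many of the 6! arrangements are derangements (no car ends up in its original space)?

265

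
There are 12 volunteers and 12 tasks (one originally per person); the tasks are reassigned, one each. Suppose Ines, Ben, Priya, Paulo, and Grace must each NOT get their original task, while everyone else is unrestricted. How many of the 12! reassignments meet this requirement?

312273360

Let A_j be the event that the j-th constrained one is fixed. By inclusion-exclusion over the 5 events:
Σ_{j=0}^{5} (-1)^j C(5,j)(12-j)!
= C(5,0)·12! - C(5,1)·11! + C(5,2)·10! - C(5,3)·9! + C(5,4)·8! - C(5,5)·7!
= 479001600 - 199584000 + 36288000 - 3628800 + 201600 - 5040
= 312273360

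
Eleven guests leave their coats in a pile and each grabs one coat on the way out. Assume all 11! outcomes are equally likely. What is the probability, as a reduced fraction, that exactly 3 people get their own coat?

2119/34560

Favorable outcomes: C(11,3)·!8 = 165·14833 = 2447445.
Total outcomes: 11! = 39916800.
Probability = 2447445/39916800 = 2119/34560.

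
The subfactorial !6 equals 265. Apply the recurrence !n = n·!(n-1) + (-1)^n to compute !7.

1854

!7 = 7·265 - 1 = 1854.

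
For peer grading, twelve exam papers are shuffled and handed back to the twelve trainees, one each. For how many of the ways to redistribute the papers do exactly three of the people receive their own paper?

29369120

Choose which 3 of the 12 are fixed: C(12,3) = 220.
The other 9 form a derangement: !9 = 133496.
Total: 220 × 133496 = 29369120.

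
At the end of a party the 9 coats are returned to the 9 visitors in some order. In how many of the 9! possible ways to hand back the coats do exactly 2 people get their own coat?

66744

Pick the 2 fixed positions: C(9,2) = 36 ways.
The other 7 form a derangement: !7 = 1854.
Total: 36 × 1854 = 66744.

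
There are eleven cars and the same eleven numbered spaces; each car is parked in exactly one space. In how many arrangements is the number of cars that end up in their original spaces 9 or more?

# with exactly i fixed is C(11,i)·!(11-i); sum over i=9..11:
  i=9: C(11,9)·!2 = 55·1 = 55
  i=10: C(11,10)·!1 = 11·0 = 0
  i=11: C(11,11)·!0 = 1·1 = 1
Total = 56.

56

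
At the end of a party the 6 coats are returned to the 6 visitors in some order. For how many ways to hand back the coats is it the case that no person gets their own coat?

265

Recurrence: !6 = 5·(!5 + !4).
!6 = 5·(44 + 9) = 5·53 = 265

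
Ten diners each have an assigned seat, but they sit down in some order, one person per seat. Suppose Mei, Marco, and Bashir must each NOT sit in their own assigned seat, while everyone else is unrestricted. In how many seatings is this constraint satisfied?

2656080

Inclusion-exclusion on the 3 forbidden self-matches:
Σ_{j=0}^{3} (-1)^j C(3,j)(10-j)!
= C(3,0)·10! - C(3,1)·9! + C(3,2)·8! - C(3,3)·7!
= 3628800 - 1088640 + 120960 - 5040
= 2656080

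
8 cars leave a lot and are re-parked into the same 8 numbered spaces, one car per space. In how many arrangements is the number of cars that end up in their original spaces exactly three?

2464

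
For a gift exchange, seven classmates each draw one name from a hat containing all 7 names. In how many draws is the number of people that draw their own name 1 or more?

3186

Sum C(7,i)·!(7-i) for i = 1..7:
  i=1: C(7,1)·!6 = 7·265 = 1855
  i=2: C(7,2)·!5 = 21·44 = 924
  i=3: C(7,3)·!4 = 35·9 = 315
  i=4: C(7,4)·!3 = 35·2 = 70
  i=5: C(7,5)·!2 = 21·1 = 21
  i=6: C(7,6)·!1 = 7·0 = 0
  i=7: C(7,7)·!0 = 1·1 = 1
Total = 3186.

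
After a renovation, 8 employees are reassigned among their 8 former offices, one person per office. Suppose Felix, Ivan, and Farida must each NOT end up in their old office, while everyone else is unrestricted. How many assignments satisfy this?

27240

Let A_j be the event that the j-th constrained one is fixed. By inclusion-exclusion over the 3 events:
Σ_{j=0}^{3} (-1)^j C(3,j)(8-j)!
= C(3,0)·8! - C(3,1)·7! + C(3,2)·6! - C(3,3)·5!
= 40320 - 15120 + 2160 - 120
= 27240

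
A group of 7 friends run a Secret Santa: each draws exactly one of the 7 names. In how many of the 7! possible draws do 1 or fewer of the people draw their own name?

Sum C(7,i)·!(7-i) for i = 0..1:
  i=0: C(7,0)·!7 = 1·1854 = 1854
  i=1: C(7,1)·!6 = 7·265 = 1855
Total = 3709.

3709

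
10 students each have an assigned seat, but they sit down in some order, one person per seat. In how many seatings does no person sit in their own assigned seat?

1334961

!10 is the nearest integer to 10!/e.
10! = 3628800, and 3628800/e ≈ 1334960.92, so !10 = 1334961.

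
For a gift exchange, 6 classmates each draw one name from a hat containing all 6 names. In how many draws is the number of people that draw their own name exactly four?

Choose which 4 of the 6 are fixed: C(6,4) = 15.
The remaining 2 must be deranged: !2 = 1.
Total: 15 × 1 = 15.

15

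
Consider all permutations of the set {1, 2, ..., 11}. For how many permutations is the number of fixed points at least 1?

25232230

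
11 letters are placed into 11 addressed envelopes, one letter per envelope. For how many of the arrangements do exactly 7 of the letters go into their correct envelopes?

2970

Choose which 7 of the 11 are fixed: C(11,7) = 330.
The remaining 4 must be deranged: !4 = 9.
Total: 330 × 9 = 2970.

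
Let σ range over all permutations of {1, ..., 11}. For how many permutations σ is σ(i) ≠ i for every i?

Use !n = n·!(n-1) + (-1)^n.
!11 = 11·1334961 - 1 = 14684570

14684570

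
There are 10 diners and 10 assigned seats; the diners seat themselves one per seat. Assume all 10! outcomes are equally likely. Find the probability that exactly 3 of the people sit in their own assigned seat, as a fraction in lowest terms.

103/1680

Favorable outcomes: C(10,3)·!7 = 120·1854 = 222480.
Total outcomes: 10! = 3628800.
Probability = 222480/3628800 = 103/1680.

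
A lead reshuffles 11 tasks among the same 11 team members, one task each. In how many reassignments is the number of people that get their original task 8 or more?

Sum C(11,i)·!(11-i) for i = 8..11:
  i=8: C(11,8)·!3 = 165·2 = 330
  i=9: C(11,9)·!2 = 55·1 = 55
  i=10: C(11,10)·!1 = 11·0 = 0
  i=11: C(11,11)·!0 = 1·1 = 1
Total = 386.

386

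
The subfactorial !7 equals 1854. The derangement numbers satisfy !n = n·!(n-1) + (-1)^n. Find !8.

14833

!8 = 8·1854 + 1 = 14833.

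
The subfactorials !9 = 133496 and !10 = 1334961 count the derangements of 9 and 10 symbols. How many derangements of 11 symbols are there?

14684570

!11 = (11-1)·(!10 + !9) = 10·(1334961 + 133496) = 10·1468457 = 14684570.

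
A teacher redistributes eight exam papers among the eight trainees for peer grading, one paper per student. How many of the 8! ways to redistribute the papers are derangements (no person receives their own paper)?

14833

!8 is the nearest integer to 8!/e.
8! = 40320, and 40320/e ≈ 14832.90, so !8 = 14833.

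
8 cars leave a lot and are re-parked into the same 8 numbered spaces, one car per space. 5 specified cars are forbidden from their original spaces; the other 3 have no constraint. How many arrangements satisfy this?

Let A_j be the event that the j-th constrained one is fixed. By inclusion-exclusion over the 5 events:
Σ_{j=0}^{5} (-1)^j C(5,j)(8-j)!
= C(5,0)·8! - C(5,1)·7! + C(5,2)·6! - C(5,3)·5! + C(5,4)·4! - C(5,5)·3!
= 40320 - 25200 + 7200 - 1200 + 120 - 6
= 21234

21234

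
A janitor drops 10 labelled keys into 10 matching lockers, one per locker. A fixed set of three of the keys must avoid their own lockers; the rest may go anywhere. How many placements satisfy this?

Let A_j be the event that the j-th constrained one is fixed. By inclusion-exclusion over the 3 events:
Σ_{j=0}^{3} (-1)^j C(3,j)(10-j)!
= C(3,0)·10! - C(3,1)·9! + C(3,2)·8! - C(3,3)·7!
= 3628800 - 1088640 + 120960 - 5040
= 2656080

2656080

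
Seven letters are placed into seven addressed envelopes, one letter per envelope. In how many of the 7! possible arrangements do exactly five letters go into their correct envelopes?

Choose which 5 of the 7 are fixed: C(7,5) = 21.
The other 2 form a derangement: !2 = 1.
Total: 21 × 1 = 21.

21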